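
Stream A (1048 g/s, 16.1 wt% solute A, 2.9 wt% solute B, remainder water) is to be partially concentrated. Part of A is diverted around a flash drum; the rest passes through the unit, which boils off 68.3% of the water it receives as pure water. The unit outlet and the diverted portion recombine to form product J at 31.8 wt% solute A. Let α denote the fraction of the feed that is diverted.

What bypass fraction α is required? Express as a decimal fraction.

0.108

All 1048×0.161 = 168.73 g/s of solute A reaches J, so J = 168.73/0.318 = 530.59 g/s and vapour = 517.41 g/s.
The evaporator receives (1−α)·1048 of feed at 0.810 water and removes 0.683 of that water:
0.683×0.810×(1−α)×1048 = 517.41
(1−α) = 517.41/579.79 = 0.8924;  α = 0.1076.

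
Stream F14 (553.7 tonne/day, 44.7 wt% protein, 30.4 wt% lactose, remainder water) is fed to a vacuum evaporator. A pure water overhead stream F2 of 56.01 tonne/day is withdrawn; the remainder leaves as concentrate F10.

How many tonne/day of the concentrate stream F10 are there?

497.7 tonne/day

Concentrate = 553.7 − 56.01 = 497.69 tonne/day.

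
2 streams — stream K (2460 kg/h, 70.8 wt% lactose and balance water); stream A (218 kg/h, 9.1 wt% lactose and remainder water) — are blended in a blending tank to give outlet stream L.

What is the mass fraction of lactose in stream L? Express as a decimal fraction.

Total flow out = 2460 + 218 = 2678 kg/h.
lactose in = 2460×0.708 + 218×0.091 = 1761.5 kg/h.
lactose mass fraction in L = 1761.5/2678 = 0.658.

0.658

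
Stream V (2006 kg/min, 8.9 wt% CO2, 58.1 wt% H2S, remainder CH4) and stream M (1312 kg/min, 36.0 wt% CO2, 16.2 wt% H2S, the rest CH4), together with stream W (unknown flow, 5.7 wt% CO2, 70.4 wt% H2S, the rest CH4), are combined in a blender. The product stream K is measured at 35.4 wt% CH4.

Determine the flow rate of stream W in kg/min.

Let W be the unknown flow. Total out = 3318 + W.
CH4 balance: 1289.1 + 0.239·W = 0.354·(3318 + W)
(0.239 − 0.354)·W = 0.354×3318 − 1289.1 = -114.54
W = -114.54 / -0.115 = 996.03 kg/min

996 kg/min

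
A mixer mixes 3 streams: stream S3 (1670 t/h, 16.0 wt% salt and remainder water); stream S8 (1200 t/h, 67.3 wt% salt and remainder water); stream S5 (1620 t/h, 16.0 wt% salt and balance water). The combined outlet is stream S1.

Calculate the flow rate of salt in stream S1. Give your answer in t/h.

1334 t/h

salt out = salt in = 1670×0.160 + 1200×0.673 + 1620×0.160 = 1334 t/h.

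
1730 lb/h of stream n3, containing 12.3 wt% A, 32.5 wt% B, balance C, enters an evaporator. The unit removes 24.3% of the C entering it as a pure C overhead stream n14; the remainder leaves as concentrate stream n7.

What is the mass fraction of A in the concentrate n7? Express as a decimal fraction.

0.1421

A is not removed: 1730×0.123 = 212.79 lb/h of A enters n7.
C entering = 1730×0.552 = 954.96 lb/h; overhead removed = 0.243×954.96 = 232.06 lb/h.
Concentrate = 1730 − 232.06 = 1497.9 lb/h.
Mass fraction = 212.79/1497.9 = 0.1421.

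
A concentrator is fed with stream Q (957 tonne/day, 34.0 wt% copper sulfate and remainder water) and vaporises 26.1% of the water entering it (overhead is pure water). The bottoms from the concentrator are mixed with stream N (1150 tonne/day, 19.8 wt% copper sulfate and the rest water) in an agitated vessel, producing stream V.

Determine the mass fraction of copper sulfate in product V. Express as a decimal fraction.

0.285

Vapour removed = 0.261×0.660×957 = 164.85 tonne/day; concentrate = 792.15 tonne/day.
copper sulfate reaching the mixer = 325.38 (from concentrate) + 1150×0.198 = 553.08 tonne/day.
Product flow = 792.15 + 1150 = 1942.1 tonne/day; copper sulfate fraction = 0.285.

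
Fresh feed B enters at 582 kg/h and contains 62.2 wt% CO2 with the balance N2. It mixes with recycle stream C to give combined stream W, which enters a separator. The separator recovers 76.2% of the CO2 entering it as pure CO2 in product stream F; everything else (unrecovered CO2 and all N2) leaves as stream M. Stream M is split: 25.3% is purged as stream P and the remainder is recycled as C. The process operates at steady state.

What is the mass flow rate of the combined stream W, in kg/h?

1310 kg/h

N2 enters only via B and leaves only via the purge: 582×0.378 = 0.253×(N2 in M), and the separator passes all N2, so N2 in W = N2 in M = 869.55 kg/h.
CO2 in W: m_A = 582×0.622 + (1−0.253)·(1−0.762)·m_A, so m_A = 362/0.8222 = 440.28 kg/h.
W = 440.28 + 869.55 = 1309.8 kg/h.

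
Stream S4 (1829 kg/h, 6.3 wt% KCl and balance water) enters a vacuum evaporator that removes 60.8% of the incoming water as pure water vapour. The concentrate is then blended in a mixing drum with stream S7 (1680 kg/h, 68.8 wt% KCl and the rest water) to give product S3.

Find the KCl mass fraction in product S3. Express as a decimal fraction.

0.515

Vapour removed = 0.608×0.937×1829 = 1042 kg/h; concentrate = 787.03 kg/h.
KCl reaching the mixer = 115.23 (from concentrate) + 1680×0.688 = 1271.1 kg/h.
Product flow = 787.03 + 1680 = 2467 kg/h; KCl fraction = 0.515.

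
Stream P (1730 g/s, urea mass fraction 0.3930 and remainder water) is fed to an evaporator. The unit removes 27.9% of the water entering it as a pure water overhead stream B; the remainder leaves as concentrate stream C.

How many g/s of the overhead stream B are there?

293 g/s

water entering = 1730×0.607 = 1050.1 g/s; overhead removed = 0.279×1050.1 = 292.98 g/s.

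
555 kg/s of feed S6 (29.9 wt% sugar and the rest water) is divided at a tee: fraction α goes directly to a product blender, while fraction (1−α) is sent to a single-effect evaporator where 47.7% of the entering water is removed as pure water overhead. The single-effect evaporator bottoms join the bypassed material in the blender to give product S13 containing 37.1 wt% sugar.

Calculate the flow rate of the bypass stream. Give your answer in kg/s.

232.9 kg/s

All 555×0.299 = 165.94 kg/s of sugar reaches S13, so S13 = 165.94/0.371 = 447.29 kg/s and vapour = 107.71 kg/s.
The evaporator receives (1−α)·555 of feed at 0.701 water and removes 0.477 of that water:
0.477×0.701×(1−α)×555 = 107.71
(1−α) = 107.71/185.58 = 0.5804;  α = 0.4196.
Bypass flow = 0.4196×555 = 232.88 kg/s.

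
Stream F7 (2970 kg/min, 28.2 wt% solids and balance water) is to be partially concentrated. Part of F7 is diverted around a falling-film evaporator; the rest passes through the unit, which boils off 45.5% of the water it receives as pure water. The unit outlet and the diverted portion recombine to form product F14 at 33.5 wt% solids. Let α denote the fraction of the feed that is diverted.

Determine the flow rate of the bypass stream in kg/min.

All 2970×0.282 = 837.54 kg/min of solids reaches F14, so F14 = 837.54/0.335 = 2500.1 kg/min and vapour = 469.88 kg/min.
The evaporator receives (1−α)·2970 of feed at 0.718 water and removes 0.455 of that water:
0.455×0.718×(1−α)×2970 = 469.88
(1−α) = 469.88/970.27 = 0.4843;  α = 0.5157.
Bypass flow = 0.5157×2970 = 1531.7 kg/min.

1532 kg/min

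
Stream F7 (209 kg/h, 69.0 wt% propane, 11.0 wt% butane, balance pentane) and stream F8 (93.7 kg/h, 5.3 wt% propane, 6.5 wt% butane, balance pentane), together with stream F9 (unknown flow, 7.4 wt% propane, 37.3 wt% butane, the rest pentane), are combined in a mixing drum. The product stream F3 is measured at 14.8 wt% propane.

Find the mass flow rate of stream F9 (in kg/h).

Let F9 be the unknown flow. Total out = 302.7 + F9.
propane balance: 149.18 + 0.074·F9 = 0.148·(302.7 + F9)
(0.074 − 0.148)·F9 = 0.148×302.7 − 149.18 = -104.38
F9 = -104.38 / -0.074 = 1410.5 kg/h

1410 kg/h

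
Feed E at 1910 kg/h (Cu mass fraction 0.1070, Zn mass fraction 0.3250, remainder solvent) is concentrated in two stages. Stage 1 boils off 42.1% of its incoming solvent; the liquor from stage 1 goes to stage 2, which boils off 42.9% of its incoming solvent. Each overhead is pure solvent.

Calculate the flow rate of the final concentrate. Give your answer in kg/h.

solvent in feed = 1910×0.568 = 1084.9 kg/h.
After stage 1: solvent left = (1−0.421)×1084.9 = 628.15; stream total = 1453.3 kg/h.
After stage 2: solvent left = (1−0.429)×628.15 = 358.67; final concentrate = 1183.8 kg/h.

1184 kg/h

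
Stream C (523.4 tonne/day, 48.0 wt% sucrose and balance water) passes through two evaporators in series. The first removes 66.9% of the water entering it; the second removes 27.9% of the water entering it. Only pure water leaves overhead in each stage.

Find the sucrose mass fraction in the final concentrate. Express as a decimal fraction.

0.7946

water in feed = 523.4×0.520 = 272.17 tonne/day.
After stage 1: water left = (1−0.669)×272.17 = 90.088; stream total = 341.32 tonne/day.
After stage 2: water left = (1−0.279)×90.088 = 64.953; final concentrate = 316.19 tonne/day.
sucrose fraction = 251.23/316.19 = 0.7946.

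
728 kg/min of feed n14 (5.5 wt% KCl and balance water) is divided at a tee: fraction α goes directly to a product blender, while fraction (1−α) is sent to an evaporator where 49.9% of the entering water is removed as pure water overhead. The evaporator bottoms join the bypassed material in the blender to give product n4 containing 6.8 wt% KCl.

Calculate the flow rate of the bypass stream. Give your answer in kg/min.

All 728×0.055 = 40.04 kg/min of KCl reaches n4, so n4 = 40.04/0.068 = 588.82 kg/min and vapour = 139.18 kg/min.
The evaporator receives (1−α)·728 of feed at 0.945 water and removes 0.499 of that water:
0.499×0.945×(1−α)×728 = 139.18
(1−α) = 139.18/343.29 = 0.4054;  α = 0.5946.
Bypass flow = 0.5946×728 = 432.86 kg/min.

432.9 kg/min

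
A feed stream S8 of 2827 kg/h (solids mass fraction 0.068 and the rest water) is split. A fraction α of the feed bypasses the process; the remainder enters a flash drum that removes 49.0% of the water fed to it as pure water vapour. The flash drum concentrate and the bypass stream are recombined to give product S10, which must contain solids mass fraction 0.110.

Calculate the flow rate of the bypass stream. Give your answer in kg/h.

463.4 kg/h

All 2827×0.068 = 192.24 kg/h of solids reaches S10, so S10 = 192.24/0.110 = 1747.6 kg/h and vapour = 1079.4 kg/h.
The evaporator receives (1−α)·2827 of feed at 0.932 water and removes 0.490 of that water:
0.490×0.932×(1−α)×2827 = 1079.4
(1−α) = 1079.4/1291 = 0.8361;  α = 0.1639.
Bypass flow = 0.1639×2827 = 463.42 kg/h.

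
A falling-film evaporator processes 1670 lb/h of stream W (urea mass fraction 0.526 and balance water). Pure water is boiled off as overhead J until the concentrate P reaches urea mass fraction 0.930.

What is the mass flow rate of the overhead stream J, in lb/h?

urea is conserved: 1670×0.526 = 878.42 lb/h all reports to the concentrate.
Concentrate = 878.42/(target fraction) = 944.54 lb/h.
Overhead = 1670 − 944.54 = 725.46 lb/h.

725.5 lb/h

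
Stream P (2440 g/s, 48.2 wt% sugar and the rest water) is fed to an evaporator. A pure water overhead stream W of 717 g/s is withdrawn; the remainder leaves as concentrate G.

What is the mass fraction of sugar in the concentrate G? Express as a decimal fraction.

0.6826

sugar is not removed: 2440×0.482 = 1176.1 g/s of sugar enters G.
Concentrate = 2440 − 717 = 1723 g/s.
Mass fraction = 1176.1/1723 = 0.6826.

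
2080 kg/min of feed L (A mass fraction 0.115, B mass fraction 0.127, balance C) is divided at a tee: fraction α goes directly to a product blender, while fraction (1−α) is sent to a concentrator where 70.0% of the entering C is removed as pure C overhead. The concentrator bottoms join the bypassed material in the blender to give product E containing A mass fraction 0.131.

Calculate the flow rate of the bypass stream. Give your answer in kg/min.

All 2080×0.115 = 239.2 kg/min of A reaches E, so E = 239.2/0.131 = 1826 kg/min and vapour = 254.05 kg/min.
The evaporator receives (1−α)·2080 of feed at 0.758 C and removes 0.700 of that C:
0.700×0.758×(1−α)×2080 = 254.05
(1−α) = 254.05/1103.6 = 0.2302;  α = 0.7698.
Bypass flow = 0.7698×2080 = 1601.2 kg/min.

1601 kg/min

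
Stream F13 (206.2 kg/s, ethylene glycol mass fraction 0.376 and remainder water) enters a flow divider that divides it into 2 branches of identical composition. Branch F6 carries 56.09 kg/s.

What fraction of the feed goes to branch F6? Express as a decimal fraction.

Fraction to F6 = 56.09/206.2 = 0.2720.

0.272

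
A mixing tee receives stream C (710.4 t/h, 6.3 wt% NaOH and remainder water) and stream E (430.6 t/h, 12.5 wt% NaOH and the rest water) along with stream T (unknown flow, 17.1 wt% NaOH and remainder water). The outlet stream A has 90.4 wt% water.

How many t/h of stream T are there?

146.1 t/h

Let T be the unknown flow. Total out = 1141 + T.
water balance: 1042.4 + 0.829·T = 0.904·(1141 + T)
(0.829 − 0.904)·T = 0.904×1141 − 1042.4 = -10.956
T = -10.956 / -0.075 = 146.08 t/h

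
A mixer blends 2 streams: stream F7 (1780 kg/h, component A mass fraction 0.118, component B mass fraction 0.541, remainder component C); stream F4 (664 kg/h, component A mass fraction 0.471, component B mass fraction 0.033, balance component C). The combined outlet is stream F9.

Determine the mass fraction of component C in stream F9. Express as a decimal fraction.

0.383

Total flow out = 1780 + 664 = 2444 kg/h.
component C in = 1780×0.341 + 664×0.496 = 936.32 kg/h.
component C mass fraction in F9 = 936.32/2444 = 0.383.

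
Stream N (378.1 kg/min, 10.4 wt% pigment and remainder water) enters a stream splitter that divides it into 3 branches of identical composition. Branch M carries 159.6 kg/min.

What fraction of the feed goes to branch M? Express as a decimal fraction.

0.422

Fraction to M = 159.6/378.1 = 0.4221.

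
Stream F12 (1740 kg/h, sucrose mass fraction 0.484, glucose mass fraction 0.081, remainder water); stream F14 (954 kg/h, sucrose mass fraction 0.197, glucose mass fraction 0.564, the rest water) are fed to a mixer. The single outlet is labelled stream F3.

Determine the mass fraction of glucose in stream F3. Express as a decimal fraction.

0.252

Total flow out = 1740 + 954 = 2694 kg/h.
glucose in = 1740×0.081 + 954×0.564 = 679 kg/h.
glucose mass fraction in F3 = 679/2694 = 0.252.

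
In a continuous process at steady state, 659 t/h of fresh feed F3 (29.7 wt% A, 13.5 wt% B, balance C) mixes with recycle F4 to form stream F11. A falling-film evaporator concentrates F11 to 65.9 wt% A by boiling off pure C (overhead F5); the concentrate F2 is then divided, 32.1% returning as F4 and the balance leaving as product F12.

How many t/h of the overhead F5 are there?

Overall A balance (none leaves overhead): A in fresh feed = A in product, i.e. 659×0.297 = (1−0.321)·F2·0.659.
F2 = 195.72/(0.659×0.679) = 437.41 t/h.
Recycle F4 = 0.321×437.41 = 140.41 t/h.
Combined feed F11 = 659 + 140.41 = 799.41 t/h.
Overhead F5 = F11 − F2 = 799.41 − 437.41 = 362 t/h.

362 t/h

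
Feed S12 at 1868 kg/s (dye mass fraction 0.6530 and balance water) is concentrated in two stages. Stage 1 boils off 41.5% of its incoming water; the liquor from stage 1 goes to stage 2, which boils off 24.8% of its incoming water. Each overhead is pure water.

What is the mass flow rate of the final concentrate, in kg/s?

1505 kg/s

water in feed = 1868×0.347 = 648.2 kg/s.
After stage 1: water left = (1−0.415)×648.2 = 379.19; stream total = 1599 kg/s.
After stage 2: water left = (1−0.248)×379.19 = 285.15; final concentrate = 1505 kg/s.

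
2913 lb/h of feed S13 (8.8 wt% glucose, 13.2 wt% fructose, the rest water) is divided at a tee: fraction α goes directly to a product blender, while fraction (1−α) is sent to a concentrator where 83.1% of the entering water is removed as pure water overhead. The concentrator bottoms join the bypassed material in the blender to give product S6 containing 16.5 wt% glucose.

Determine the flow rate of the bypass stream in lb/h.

815.7 lb/h

All 2913×0.088 = 256.34 lb/h of glucose reaches S6, so S6 = 256.34/0.165 = 1553.6 lb/h and vapour = 1359.4 lb/h.
The evaporator receives (1−α)·2913 of feed at 0.780 water and removes 0.831 of that water:
0.831×0.780×(1−α)×2913 = 1359.4
(1−α) = 1359.4/1888.1 = 0.7200;  α = 0.2800.
Bypass flow = 0.2800×2913 = 815.74 lb/h.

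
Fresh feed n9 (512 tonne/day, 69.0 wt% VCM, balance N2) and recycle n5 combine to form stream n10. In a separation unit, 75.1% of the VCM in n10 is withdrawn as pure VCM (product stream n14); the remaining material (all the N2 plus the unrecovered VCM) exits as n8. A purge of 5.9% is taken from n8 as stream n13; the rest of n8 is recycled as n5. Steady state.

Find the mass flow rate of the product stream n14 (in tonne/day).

VCM in n10: m_A = 512×0.690 + (1−0.059)·(1−0.751)·m_A, so m_A = 353.28/0.7657 = 461.39 tonne/day.
Product n14 = 0.751×461.39 = 346.5 tonne/day.

346.5 tonne/day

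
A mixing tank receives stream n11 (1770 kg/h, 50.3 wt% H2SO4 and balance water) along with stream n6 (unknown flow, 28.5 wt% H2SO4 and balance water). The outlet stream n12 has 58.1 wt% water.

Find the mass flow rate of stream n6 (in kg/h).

Let n6 be the unknown flow. Total out = 1770 + n6.
water balance: 879.69 + 0.715·n6 = 0.581·(1770 + n6)
(0.715 − 0.581)·n6 = 0.581×1770 − 879.69 = 148.68
n6 = 148.68 / 0.134 = 1109.6 kg/h

1110 kg/h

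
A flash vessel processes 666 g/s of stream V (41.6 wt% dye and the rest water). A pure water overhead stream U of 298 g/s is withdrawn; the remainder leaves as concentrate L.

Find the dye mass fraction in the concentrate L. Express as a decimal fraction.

0.7529

dye is not removed: 666×0.416 = 277.06 g/s of dye enters L.
Concentrate = 666 − 298 = 368 g/s.
Mass fraction = 277.06/368 = 0.7529.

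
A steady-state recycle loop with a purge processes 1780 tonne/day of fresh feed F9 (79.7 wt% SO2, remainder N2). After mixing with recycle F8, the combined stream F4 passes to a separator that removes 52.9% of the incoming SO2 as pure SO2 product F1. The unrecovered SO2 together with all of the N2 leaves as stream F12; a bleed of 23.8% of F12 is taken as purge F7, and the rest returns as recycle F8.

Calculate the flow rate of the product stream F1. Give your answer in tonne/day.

1171 tonne/day

SO2 in F4: m_A = 1780×0.797 + (1−0.238)·(1−0.529)·m_A, so m_A = 1418.7/0.6411 = 2212.9 tonne/day.
Product F1 = 0.529×2212.9 = 1170.6 tonne/day.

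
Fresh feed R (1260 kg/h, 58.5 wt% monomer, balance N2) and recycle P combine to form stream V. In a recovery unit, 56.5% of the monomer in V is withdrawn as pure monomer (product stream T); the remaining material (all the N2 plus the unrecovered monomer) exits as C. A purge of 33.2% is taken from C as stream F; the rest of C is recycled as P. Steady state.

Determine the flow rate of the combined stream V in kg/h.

N2 enters only via R and leaves only via the purge: 1260×0.415 = 0.332×(N2 in C), and the recovery unit passes all N2, so N2 in V = N2 in C = 1575 kg/h.
monomer in V: m_A = 1260×0.585 + (1−0.332)·(1−0.565)·m_A, so m_A = 737.1/0.7094 = 1039 kg/h.
V = 1039 + 1575 = 2614 kg/h.

2614 kg/h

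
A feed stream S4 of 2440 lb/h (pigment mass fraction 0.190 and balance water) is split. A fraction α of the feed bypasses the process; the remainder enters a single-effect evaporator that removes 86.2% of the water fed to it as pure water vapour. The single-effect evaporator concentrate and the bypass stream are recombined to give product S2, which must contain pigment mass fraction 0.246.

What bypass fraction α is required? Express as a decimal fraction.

All 2440×0.190 = 463.6 lb/h of pigment reaches S2, so S2 = 463.6/0.246 = 1884.6 lb/h and vapour = 555.45 lb/h.
The evaporator receives (1−α)·2440 of feed at 0.810 water and removes 0.862 of that water:
0.862×0.810×(1−α)×2440 = 555.45
(1−α) = 555.45/1703.7 = 0.3260;  α = 0.6740.

0.674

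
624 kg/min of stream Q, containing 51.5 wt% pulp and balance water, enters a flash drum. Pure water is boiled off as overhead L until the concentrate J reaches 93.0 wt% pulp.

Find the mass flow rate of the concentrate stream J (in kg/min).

pulp is conserved: 624×0.515 = 321.36 kg/min all reports to the concentrate.
Concentrate = 321.36/(target fraction) = 345.55 kg/min.

345.5 kg/min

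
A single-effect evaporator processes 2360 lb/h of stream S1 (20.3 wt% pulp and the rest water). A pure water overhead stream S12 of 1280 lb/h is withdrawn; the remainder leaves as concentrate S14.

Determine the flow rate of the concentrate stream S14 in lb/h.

1080 lb/h

Concentrate = 2360 − 1280 = 1080 lb/h.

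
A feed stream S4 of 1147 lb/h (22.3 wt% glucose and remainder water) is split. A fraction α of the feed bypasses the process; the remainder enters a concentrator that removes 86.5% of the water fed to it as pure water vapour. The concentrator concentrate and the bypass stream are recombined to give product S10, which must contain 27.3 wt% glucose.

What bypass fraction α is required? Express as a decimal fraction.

All 1147×0.223 = 255.78 lb/h of glucose reaches S10, so S10 = 255.78/0.273 = 936.93 lb/h and vapour = 210.07 lb/h.
The evaporator receives (1−α)·1147 of feed at 0.777 water and removes 0.865 of that water:
0.865×0.777×(1−α)×1147 = 210.07
(1−α) = 210.07/770.9 = 0.2725;  α = 0.7275.

0.727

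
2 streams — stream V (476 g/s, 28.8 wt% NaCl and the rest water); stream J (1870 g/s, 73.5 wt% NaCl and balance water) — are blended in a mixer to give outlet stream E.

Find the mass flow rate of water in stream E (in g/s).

water out = water in = 476×0.712 + 1870×0.265 = 834.46 g/s.

834.5 g/s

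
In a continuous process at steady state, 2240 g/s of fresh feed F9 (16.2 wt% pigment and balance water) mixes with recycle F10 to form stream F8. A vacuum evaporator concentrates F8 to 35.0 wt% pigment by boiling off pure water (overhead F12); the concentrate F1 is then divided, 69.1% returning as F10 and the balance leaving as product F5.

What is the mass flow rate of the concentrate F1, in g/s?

3355 g/s

Overall pigment balance (none leaves overhead): pigment in fresh feed = pigment in product, i.e. 2240×0.162 = (1−0.691)·F1·0.350.
F1 = 362.88/(0.350×0.309) = 3355.3 g/s.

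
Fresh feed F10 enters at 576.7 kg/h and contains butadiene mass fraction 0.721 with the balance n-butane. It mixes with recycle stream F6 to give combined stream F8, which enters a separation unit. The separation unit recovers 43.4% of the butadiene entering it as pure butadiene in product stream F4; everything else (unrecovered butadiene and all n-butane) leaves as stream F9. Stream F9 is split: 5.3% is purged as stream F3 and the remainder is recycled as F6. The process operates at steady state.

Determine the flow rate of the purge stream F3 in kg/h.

n-butane enters only via F10 and leaves only via the purge: 576.7×0.279 = 0.053×(n-butane in F9), and the separation unit passes all n-butane, so n-butane in F8 = n-butane in F9 = 3035.8 kg/h.
butadiene in F8: m_A = 576.7×0.721 + (1−0.053)·(1−0.434)·m_A, so m_A = 415.8/0.4640 = 896.13 kg/h.
F9 = (1−0.434)×896.13 + 3035.8 = 3543 kg/h.
Purge F3 = 0.053×3543 = 187.78 kg/h.

187.8 kg/h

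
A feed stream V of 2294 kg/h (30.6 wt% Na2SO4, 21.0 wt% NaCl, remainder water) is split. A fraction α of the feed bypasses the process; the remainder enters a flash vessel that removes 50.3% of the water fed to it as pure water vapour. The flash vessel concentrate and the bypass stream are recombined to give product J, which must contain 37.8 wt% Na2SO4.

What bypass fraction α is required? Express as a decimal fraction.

0.218

All 2294×0.306 = 701.96 kg/h of Na2SO4 reaches J, so J = 701.96/0.378 = 1857 kg/h and vapour = 436.95 kg/h.
The evaporator receives (1−α)·2294 of feed at 0.484 water and removes 0.503 of that water:
0.503×0.484×(1−α)×2294 = 436.95
(1−α) = 436.95/558.48 = 0.7824;  α = 0.2176.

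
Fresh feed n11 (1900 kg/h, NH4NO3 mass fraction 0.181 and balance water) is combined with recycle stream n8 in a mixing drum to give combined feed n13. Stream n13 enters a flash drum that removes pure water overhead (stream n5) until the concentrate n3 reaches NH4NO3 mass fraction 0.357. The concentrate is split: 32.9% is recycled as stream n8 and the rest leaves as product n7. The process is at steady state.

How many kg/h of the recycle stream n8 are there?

Overall NH4NO3 balance (none leaves overhead): NH4NO3 in fresh feed = NH4NO3 in product, i.e. 1900×0.181 = (1−0.329)·n3·0.357.
n3 = 343.9/(0.357×0.671) = 1435.6 kg/h.
Recycle n8 = 0.329×1435.6 = 472.32 kg/h.

472.3 kg/h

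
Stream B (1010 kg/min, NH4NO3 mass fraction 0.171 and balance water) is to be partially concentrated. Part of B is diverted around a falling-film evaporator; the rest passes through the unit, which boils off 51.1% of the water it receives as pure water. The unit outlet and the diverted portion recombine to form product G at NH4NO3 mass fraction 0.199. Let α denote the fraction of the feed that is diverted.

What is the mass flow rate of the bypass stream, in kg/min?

674.5 kg/min

All 1010×0.171 = 172.71 kg/min of NH4NO3 reaches G, so G = 172.71/0.199 = 867.89 kg/min and vapour = 142.11 kg/min.
The evaporator receives (1−α)·1010 of feed at 0.829 water and removes 0.511 of that water:
0.511×0.829×(1−α)×1010 = 142.11
(1−α) = 142.11/427.86 = 0.3321;  α = 0.6679.
Bypass flow = 0.6679×1010 = 674.53 kg/min.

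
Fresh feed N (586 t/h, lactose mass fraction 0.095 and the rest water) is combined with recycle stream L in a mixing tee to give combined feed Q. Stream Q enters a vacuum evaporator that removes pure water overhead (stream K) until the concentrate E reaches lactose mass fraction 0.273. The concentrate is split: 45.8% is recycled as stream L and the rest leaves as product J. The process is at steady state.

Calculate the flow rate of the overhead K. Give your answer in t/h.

382.1 t/h

Overall lactose balance (none leaves overhead): lactose in fresh feed = lactose in product, i.e. 586×0.095 = (1−0.458)·E·0.273.
E = 55.67/(0.273×0.542) = 376.24 t/h.
Recycle L = 0.458×376.24 = 172.32 t/h.
Combined feed Q = 586 + 172.32 = 758.32 t/h.
Overhead K = Q − E = 758.32 − 376.24 = 382.08 t/h.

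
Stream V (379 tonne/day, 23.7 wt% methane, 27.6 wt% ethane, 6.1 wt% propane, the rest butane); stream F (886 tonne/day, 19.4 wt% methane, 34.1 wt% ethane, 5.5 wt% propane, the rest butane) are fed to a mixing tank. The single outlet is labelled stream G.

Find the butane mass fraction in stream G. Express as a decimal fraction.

0.4148

Total flow out = 379 + 886 = 1265 tonne/day.
butane in = 379×0.426 + 886×0.410 = 524.71 tonne/day.
butane mass fraction in G = 524.71/1265 = 0.4148.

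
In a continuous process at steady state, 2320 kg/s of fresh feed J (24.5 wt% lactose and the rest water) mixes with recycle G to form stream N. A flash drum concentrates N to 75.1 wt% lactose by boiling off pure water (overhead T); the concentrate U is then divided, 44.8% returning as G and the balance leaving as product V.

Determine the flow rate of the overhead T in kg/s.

1563 kg/s

Overall lactose balance (none leaves overhead): lactose in fresh feed = lactose in product, i.e. 2320×0.245 = (1−0.448)·U·0.751.
U = 568.4/(0.751×0.552) = 1371.1 kg/s.
Recycle G = 0.448×1371.1 = 614.26 kg/s.
Combined feed N = 2320 + 614.26 = 2934.3 kg/s.
Overhead T = N − U = 2934.3 − 1371.1 = 1563.1 kg/s.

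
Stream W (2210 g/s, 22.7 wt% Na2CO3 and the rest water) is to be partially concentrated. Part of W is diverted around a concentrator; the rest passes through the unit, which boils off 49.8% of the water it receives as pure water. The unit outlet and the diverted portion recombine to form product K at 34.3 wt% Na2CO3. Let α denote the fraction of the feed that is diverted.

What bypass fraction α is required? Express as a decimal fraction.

0.121

All 2210×0.227 = 501.67 g/s of Na2CO3 reaches K, so K = 501.67/0.343 = 1462.6 g/s and vapour = 747.41 g/s.
The evaporator receives (1−α)·2210 of feed at 0.773 water and removes 0.498 of that water:
0.498×0.773×(1−α)×2210 = 747.41
(1−α) = 747.41/850.75 = 0.8785;  α = 0.1215.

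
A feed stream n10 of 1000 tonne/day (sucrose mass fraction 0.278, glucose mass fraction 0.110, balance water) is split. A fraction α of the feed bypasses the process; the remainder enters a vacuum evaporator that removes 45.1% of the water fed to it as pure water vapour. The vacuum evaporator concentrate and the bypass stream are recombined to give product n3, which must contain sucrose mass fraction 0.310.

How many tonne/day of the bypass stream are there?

626 tonne/day

All 1000×0.278 = 278 tonne/day of sucrose reaches n3, so n3 = 278/0.310 = 896.77 tonne/day and vapour = 103.23 tonne/day.
The evaporator receives (1−α)·1000 of feed at 0.612 water and removes 0.451 of that water:
0.451×0.612×(1−α)×1000 = 103.23
(1−α) = 103.23/276.01 = 0.3740;  α = 0.6260.
Bypass flow = 0.6260×1000 = 626.01 tonne/day.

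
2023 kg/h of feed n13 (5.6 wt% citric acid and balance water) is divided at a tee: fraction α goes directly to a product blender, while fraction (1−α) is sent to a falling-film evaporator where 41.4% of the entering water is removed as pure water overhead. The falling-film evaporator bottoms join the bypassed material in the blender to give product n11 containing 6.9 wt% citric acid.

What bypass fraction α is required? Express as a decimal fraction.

All 2023×0.056 = 113.29 kg/h of citric acid reaches n11, so n11 = 113.29/0.069 = 1641.9 kg/h and vapour = 381.14 kg/h.
The evaporator receives (1−α)·2023 of feed at 0.944 water and removes 0.414 of that water:
0.414×0.944×(1−α)×2023 = 381.14
(1−α) = 381.14/790.62 = 0.4821;  α = 0.5179.

0.518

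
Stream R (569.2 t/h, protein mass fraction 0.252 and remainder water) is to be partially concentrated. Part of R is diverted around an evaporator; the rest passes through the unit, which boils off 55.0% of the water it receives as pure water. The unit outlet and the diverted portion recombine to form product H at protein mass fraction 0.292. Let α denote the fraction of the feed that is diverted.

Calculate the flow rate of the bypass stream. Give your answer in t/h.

379.7 t/h

All 569.2×0.252 = 143.44 t/h of protein reaches H, so H = 143.44/0.292 = 491.23 t/h and vapour = 77.973 t/h.
The evaporator receives (1−α)·569.2 of feed at 0.748 water and removes 0.550 of that water:
0.550×0.748×(1−α)×569.2 = 77.973
(1−α) = 77.973/234.17 = 0.3330;  α = 0.6670.
Bypass flow = 0.6670×569.2 = 379.67 t/h.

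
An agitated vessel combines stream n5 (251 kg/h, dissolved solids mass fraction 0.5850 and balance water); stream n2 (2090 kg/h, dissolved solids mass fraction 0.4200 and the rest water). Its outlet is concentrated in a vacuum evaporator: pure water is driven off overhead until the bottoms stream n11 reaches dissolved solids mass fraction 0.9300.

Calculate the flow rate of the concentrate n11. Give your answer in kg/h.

1102 kg/h

dissolved solids entering = 251×0.585 + 2090×0.420 = 1024.6 kg/h.
All dissolved solids reports to n11, so n11 = 1024.6/0.930 = 1101.8 kg/h.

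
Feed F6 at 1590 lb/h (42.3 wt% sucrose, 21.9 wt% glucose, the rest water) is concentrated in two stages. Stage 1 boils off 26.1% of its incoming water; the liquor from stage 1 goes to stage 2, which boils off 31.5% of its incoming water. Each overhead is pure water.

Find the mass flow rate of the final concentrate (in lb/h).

1309 lb/h

water in feed = 1590×0.358 = 569.22 lb/h.
After stage 1: water left = (1−0.261)×569.22 = 420.65; stream total = 1441.4 lb/h.
After stage 2: water left = (1−0.315)×420.65 = 288.15; final concentrate = 1308.9 lb/h.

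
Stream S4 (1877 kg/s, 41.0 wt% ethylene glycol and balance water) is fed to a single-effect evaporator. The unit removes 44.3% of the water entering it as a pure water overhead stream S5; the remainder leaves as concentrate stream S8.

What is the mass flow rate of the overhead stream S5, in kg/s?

490.6 kg/s

water entering = 1877×0.590 = 1107.4 kg/s; overhead removed = 0.443×1107.4 = 490.59 kg/s.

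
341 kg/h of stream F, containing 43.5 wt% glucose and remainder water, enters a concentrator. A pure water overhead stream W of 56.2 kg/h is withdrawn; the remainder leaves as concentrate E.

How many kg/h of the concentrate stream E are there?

Concentrate = 341 − 56.2 = 284.8 kg/h.

284.8 kg/h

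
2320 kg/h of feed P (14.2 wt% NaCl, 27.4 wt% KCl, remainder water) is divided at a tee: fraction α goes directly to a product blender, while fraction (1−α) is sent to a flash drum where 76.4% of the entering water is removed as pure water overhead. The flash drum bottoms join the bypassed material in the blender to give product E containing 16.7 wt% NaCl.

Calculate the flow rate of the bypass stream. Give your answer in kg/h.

All 2320×0.142 = 329.44 kg/h of NaCl reaches E, so E = 329.44/0.167 = 1972.7 kg/h and vapour = 347.31 kg/h.
The evaporator receives (1−α)·2320 of feed at 0.584 water and removes 0.764 of that water:
0.764×0.584×(1−α)×2320 = 347.31
(1−α) = 347.31/1035.1 = 0.3355;  α = 0.6645.
Bypass flow = 0.6645×2320 = 1541.6 kg/h.

1542 kg/h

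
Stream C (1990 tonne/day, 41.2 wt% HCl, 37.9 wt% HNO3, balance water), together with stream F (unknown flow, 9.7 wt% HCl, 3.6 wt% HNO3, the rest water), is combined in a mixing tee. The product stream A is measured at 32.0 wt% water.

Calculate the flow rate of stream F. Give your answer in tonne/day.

403.8 tonne/day

Let F be the unknown flow. Total out = 1990 + F.
water balance: 415.91 + 0.867·F = 0.320·(1990 + F)
(0.867 − 0.320)·F = 0.320×1990 − 415.91 = 220.89
F = 220.89 / 0.547 = 403.82 tonne/day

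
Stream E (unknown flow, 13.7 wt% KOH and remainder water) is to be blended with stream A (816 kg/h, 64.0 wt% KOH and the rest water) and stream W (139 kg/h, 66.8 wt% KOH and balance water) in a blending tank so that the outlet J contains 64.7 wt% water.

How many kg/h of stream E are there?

Let E be the unknown flow. Total out = 955 + E.
water balance: 339.91 + 0.863·E = 0.647·(955 + E)
(0.863 − 0.647)·E = 0.647×955 − 339.91 = 277.98
E = 277.98 / 0.216 = 1286.9 kg/h

1287 kg/h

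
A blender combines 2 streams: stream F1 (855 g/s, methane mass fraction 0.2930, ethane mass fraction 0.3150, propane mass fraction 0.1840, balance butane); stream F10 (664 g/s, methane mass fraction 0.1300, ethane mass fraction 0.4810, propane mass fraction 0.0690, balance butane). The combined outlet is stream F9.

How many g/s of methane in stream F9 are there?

336.8 g/s

methane out = methane in = 855×0.293 + 664×0.130 = 336.83 g/s.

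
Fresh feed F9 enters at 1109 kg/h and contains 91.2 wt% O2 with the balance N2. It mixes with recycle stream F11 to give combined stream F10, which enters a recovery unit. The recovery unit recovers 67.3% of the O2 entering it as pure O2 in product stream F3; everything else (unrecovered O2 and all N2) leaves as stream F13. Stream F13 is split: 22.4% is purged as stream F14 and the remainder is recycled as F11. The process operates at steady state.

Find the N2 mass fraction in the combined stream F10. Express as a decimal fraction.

N2 enters only via F9 and leaves only via the purge: 1109×0.088 = 0.224×(N2 in F13), and the recovery unit passes all N2, so N2 in F10 = N2 in F13 = 435.68 kg/h.
O2 in F10: m_A = 1109×0.912 + (1−0.224)·(1−0.673)·m_A, so m_A = 1011.4/0.7462 = 1355.3 kg/h.
F10 = 1355.3 + 435.68 = 1791 kg/h.
N2 fraction in F10 = 435.68/1791 = 0.243.

0.243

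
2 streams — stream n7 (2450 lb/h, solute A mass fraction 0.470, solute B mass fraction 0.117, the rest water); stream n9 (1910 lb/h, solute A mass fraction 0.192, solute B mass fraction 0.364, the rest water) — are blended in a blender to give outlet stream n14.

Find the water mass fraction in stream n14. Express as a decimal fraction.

Total flow out = 2450 + 1910 = 4360 lb/h.
water in = 2450×0.413 + 1910×0.444 = 1859.9 lb/h.
water mass fraction in n14 = 1859.9/4360 = 0.427.

0.427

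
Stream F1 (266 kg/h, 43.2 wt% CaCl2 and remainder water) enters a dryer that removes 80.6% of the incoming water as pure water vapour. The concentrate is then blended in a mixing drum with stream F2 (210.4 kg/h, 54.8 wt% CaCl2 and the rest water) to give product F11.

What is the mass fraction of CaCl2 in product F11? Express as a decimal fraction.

Vapour removed = 0.806×0.568×266 = 121.78 kg/h; concentrate = 144.22 kg/h.
CaCl2 reaching the mixer = 114.91 (from concentrate) + 210.4×0.548 = 230.21 kg/h.
Product flow = 144.22 + 210.4 = 354.62 kg/h; CaCl2 fraction = 0.649.

0.649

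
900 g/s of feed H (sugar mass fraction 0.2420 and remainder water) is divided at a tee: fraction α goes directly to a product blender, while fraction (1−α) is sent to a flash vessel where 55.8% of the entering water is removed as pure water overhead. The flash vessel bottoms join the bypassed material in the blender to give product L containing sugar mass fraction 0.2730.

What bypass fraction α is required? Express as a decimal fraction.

All 900×0.242 = 217.8 g/s of sugar reaches L, so L = 217.8/0.273 = 797.8 g/s and vapour = 102.2 g/s.
The evaporator receives (1−α)·900 of feed at 0.758 water and removes 0.558 of that water:
0.558×0.758×(1−α)×900 = 102.2
(1−α) = 102.2/380.67 = 0.2685;  α = 0.7315.

0.732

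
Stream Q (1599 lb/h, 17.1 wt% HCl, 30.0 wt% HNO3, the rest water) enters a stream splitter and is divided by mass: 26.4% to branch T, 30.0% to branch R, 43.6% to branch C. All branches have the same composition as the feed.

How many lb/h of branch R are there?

479.7 lb/h

Branch R flow = 0.300×1599 = 479.7 lb/h.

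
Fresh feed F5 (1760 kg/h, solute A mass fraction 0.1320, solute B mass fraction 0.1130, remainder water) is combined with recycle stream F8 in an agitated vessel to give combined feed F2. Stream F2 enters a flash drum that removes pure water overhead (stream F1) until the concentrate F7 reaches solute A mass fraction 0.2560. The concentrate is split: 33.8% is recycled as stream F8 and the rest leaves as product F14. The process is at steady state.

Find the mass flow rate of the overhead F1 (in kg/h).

852.5 kg/h

Overall solute A balance (none leaves overhead): solute A in fresh feed = solute A in product, i.e. 1760×0.132 = (1−0.338)·F7·0.256.
F7 = 232.32/(0.256×0.662) = 1370.8 kg/h.
Recycle F8 = 0.338×1370.8 = 463.35 kg/h.
Combined feed F2 = 1760 + 463.35 = 2223.3 kg/h.
Overhead F1 = F2 − F7 = 2223.3 − 1370.8 = 852.5 kg/h.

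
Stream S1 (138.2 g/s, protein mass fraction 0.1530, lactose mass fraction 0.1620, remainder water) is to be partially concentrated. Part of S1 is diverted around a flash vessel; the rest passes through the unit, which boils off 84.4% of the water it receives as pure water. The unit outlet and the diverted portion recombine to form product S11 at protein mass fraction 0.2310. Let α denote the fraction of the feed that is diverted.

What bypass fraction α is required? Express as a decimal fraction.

0.416

All 138.2×0.153 = 21.145 g/s of protein reaches S11, so S11 = 21.145/0.231 = 91.535 g/s and vapour = 46.665 g/s.
The evaporator receives (1−α)·138.2 of feed at 0.685 water and removes 0.844 of that water:
0.844×0.685×(1−α)×138.2 = 46.665
(1−α) = 46.665/79.899 = 0.5840;  α = 0.4160.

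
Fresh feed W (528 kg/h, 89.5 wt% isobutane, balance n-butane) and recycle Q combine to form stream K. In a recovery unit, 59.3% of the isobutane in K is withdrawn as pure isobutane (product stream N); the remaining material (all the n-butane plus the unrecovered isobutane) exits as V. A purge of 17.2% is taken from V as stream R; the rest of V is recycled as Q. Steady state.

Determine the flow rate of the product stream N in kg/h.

isobutane in K: m_A = 528×0.895 + (1−0.172)·(1−0.593)·m_A, so m_A = 472.56/0.6630 = 712.76 kg/h.
Product N = 0.593×712.76 = 422.66 kg/h.

422.7 kg/h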